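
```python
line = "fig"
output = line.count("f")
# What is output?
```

Trace:
`line = "fig"` → line = 'fig'
`output = line.count("f")` → output = 1
So output = 1

Answer: 1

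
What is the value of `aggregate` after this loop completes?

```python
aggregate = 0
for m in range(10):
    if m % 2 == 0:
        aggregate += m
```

Sum of even numbers 0 to 9
`aggregate` takes the values: 0 → 2 → 6 → 12 → 20

Answer: 20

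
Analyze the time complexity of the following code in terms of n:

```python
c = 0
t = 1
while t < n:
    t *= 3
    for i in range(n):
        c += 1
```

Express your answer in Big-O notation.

Each loop level contributes: log n × n. Multiplying the contributions gives O(n log n).

Answer: O(n log n)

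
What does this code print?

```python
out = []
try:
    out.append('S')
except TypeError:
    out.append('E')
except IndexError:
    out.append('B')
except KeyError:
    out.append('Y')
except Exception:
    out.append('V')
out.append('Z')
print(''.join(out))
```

Execution trace: 'S' (try body, no exception) → 'Z' (after the try/except). Output: SZ

Answer: SZ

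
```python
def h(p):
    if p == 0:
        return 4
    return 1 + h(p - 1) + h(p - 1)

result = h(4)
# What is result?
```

h(p) = 1 + 2·h(p-1), h(0)=4. Closed form: (4+1)·2^4 - 1 = 79.

Answer: 79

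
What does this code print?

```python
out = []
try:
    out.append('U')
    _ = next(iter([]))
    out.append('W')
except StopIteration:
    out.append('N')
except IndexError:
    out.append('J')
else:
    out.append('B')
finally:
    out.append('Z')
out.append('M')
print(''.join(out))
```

Execution trace: 'U' (try body) → 'N' (except StopIteration) → 'Z' (finally) → 'M' (after the try/except). Output: UNZM

Answer: UNZM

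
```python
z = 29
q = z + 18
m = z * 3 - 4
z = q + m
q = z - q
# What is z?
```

Trace:
`z = 29` → z = 29
`q = z + 18` → q = 47
`m = z * 3 - 4` → m = 83
`z = q + m` → z = 130
`q = z - q` → q = 83
So z = 130

Answer: 130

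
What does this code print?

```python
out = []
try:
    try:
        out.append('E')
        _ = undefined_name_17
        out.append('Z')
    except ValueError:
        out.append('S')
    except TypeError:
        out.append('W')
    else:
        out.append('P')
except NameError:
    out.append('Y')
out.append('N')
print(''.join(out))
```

Execution trace: 'E' (try body) → 'Y' (outer except NameError) → 'N' (after the try/except). Output: EYN

Answer: EYN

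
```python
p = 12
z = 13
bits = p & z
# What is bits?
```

Trace:
`p = 12` → p = 12
`z = 13` → z = 13
`bits = p & z` → bits = 12
So bits = 12

Answer: 12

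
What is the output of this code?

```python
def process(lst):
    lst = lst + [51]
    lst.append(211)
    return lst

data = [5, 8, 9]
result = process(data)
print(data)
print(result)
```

Key concept: rebinding parameter vs mutation.
Step by step:
`data = [5, 8, 9]` → data = [5, 8, 9]
`result = process(data)` → result = [5, 8, 9, 51, 211]
`print(data)` → prints [5, 8, 9]
`print(result)` → prints [5, 8, 9, 51, 211]

Answer:
[5, 8, 9]
[5, 8, 9, 51, 211]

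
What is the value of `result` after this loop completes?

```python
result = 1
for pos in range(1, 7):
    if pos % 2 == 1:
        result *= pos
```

Product of odd numbers 1 to 6
`result` takes the values: 1 → 3 → 15

Answer: 15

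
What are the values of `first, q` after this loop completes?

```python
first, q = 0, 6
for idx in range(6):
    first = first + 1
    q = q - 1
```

first goes 0→6, q goes 6→0
`first, q` takes the values: (0, 6) → (1, 6) → (1, 5) → (2, 5) → (2, 4) → (3, 4) → (3, 3) → (4, 3) → (4, 2) → (5, 2) → (5, 1) → (6, 1) → (6, 0)

Answer: 6, 0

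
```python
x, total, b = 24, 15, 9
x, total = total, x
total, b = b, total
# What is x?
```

Trace:
`x, total, b = 24, 15, 9` → x = 24; total = 15; b = 9
`x, total = total, x` → x = 15; total = 24
`total, b = b, total` → total = 9; b = 24
So x = 15

Answer: 15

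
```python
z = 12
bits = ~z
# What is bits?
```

Trace:
`z = 12` → z = 12
`bits = ~z` → bits = -13
So bits = -13

Answer: -13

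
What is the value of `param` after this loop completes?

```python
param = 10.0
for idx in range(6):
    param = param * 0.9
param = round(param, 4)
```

Exponential decay: 10.0 * 0.9^6
`param` takes the values: 10.0 → 9.0 → 8.1 → 7.29 → 6.561 → 5.9049 → 5.31441 → 5.3144

Answer: 5.3144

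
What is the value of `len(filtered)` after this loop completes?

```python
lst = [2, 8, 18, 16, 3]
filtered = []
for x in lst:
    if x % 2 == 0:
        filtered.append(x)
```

Count even numbers in [2, 8, 18, 16, 3]
`filtered` takes the values: [] → [2] → [2, 8] → [2, 8, 18] → [2, 8, 18, 16]
So `len(filtered)` = 4

Answer: 4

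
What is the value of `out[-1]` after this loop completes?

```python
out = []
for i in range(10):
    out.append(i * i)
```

Last element of squares 0 to 9
`out` takes the values: [] → [0] → [0, 1] → [0, 1, 4] → [0, 1, 4, 9] → [0, 1, 4, 9, 16] → [0, 1, 4, 9, 16, 25] → [0, 1, 4, 9, 16, 25, 36] → [0, 1, 4, 9, 16, 25, 36, 49] → [0, 1, 4, 9, 16, 25, 36, 49, 64] → [0, 1, 4, 9, 16, 25, 36, 49, 64, 81]
So `out[-1]` = 81

Answer: 81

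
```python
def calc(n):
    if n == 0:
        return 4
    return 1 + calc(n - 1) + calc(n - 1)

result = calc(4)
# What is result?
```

calc(n) = 1 + 2·calc(n-1), calc(0)=4. Closed form: (4+1)·2^4 - 1 = 79.

Answer: 79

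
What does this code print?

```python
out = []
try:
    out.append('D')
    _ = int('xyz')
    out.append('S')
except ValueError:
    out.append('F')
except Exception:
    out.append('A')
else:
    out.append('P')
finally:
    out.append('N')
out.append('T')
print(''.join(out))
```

Execution trace: 'D' (try body) → 'F' (except ValueError) → 'N' (finally) → 'T' (after the try/except). Output: DFNT

Answer: DFNT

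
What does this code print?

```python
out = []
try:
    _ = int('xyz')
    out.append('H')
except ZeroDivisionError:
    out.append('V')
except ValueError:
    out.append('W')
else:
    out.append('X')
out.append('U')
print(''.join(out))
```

Execution trace: 'W' (except ValueError) → 'U' (after the try/except). Output: WU

Answer: WU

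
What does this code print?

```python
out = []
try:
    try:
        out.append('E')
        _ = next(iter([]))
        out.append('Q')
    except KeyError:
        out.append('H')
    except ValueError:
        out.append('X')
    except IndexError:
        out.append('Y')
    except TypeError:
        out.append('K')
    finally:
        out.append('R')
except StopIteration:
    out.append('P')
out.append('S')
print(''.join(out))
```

Execution trace: 'E' (try body) → 'R' (finally) → 'P' (outer except StopIteration) → 'S' (after the try/except). Output: ERPS

Answer: ERPS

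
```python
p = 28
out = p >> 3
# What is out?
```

Trace:
`p = 28` → p = 28
`out = p >> 3` → out = 3
So out = 3

Answer: 3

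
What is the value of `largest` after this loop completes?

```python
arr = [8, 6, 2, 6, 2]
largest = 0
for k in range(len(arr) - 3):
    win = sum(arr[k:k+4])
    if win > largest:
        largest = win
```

Max sum of 4-element window in [8, 6, 2, 6, 2]
`largest` takes the values: 0 → 22

Answer: 22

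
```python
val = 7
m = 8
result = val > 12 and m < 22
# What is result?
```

Trace:
`val = 7` → val = 7
`m = 8` → m = 8
`result = val > 12 and m < 22` → result = False
So result = False

Answer: False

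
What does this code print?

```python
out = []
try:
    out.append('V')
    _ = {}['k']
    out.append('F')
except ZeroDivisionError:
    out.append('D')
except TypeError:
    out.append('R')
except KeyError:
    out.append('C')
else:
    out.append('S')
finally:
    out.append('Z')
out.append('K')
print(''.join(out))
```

Execution trace: 'V' (try body) → 'C' (except KeyError) → 'Z' (finally) → 'K' (after the try/except). Output: VCZK

Answer: VCZK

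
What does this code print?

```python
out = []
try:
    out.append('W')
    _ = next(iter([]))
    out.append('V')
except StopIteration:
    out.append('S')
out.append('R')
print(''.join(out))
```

Execution trace: 'W' (try body) → 'S' (except StopIteration) → 'R' (after the try/except). Output: WSR

Answer: WSR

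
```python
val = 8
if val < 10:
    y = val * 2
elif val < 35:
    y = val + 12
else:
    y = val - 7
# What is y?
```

Trace:
`val = 8` → val = 8
`if val < 10: ...` → val < 10 is True → y = 16
So y = 16

Answer: 16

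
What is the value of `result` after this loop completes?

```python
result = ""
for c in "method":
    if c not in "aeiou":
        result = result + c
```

Remove vowels from 'method'
`result` takes the values: "" → "m" → "mt" → "mth" → "mthd"

Answer: "mthd"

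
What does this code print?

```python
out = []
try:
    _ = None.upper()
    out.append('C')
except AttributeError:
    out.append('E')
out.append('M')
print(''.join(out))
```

Execution trace: 'E' (except AttributeError) → 'M' (after the try/except). Output: EM

Answer: EM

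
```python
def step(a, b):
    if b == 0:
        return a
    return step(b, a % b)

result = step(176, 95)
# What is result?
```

step(176, 95) -> step(95, 81) -> step(81, 14) -> step(14, 11) -> step(11, 3) -> step(3, 2) -> step(2, 1) -> step(1, 0) -> 1

Answer: 1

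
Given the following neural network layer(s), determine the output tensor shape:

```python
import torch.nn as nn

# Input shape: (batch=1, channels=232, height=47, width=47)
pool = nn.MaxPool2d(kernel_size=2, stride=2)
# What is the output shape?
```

Input: (1, 232, 47, 47) -> Output: (1, 232, 23, 23)

Answer: (1, 232, 23, 23)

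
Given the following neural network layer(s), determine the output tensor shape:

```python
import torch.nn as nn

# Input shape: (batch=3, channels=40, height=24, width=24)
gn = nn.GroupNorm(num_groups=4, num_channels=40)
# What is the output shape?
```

Input: (3, 40, 24, 24) -> Output: (3, 40, 24, 24)

Answer: (3, 40, 24, 24)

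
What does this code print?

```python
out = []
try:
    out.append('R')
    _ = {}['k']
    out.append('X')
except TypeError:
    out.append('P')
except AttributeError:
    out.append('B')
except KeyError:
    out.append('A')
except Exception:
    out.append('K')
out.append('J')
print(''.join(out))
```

Execution trace: 'R' (try body) → 'A' (except KeyError) → 'J' (after the try/except). Output: RAJ

Answer: RAJ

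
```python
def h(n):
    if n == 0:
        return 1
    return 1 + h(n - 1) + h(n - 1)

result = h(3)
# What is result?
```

h(n) = 1 + 2·h(n-1), h(0)=1. Closed form: (1+1)·2^3 - 1 = 15.

Answer: 15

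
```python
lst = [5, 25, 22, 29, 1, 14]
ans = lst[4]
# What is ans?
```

Trace:
`lst = [5, 25, 22, 29, 1, 14]` → lst = [5, 25, 22, 29, 1, 14]
`ans = lst[4]` → ans = 1
So ans = 1

Answer: 1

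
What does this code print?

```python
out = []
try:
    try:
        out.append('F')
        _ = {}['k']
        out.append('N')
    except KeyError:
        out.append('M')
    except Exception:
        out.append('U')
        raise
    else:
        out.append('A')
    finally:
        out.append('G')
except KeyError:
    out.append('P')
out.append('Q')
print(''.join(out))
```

Execution trace: 'F' (inner try body) → 'M' (inner except KeyError) → 'G' (inner finally) → 'Q' (after the try/except). Output: FMGQ

Answer: FMGQ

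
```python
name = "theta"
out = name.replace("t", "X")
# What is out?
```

Trace:
`name = "theta"` → name = 'theta'
`out = name.replace("t", "X")` → out = 'XheXa'
So out = 'XheXa'

Answer: 'XheXa'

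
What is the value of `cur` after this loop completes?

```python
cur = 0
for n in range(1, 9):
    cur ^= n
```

XOR of 1 to 8
`cur` takes the values: 0 → 1 → 3 → 0 → 4 → 1 → 7 → 0 → 8

Answer: 8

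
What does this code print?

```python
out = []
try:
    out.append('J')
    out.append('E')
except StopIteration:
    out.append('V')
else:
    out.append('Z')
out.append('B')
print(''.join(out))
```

Execution trace: 'J' (try body) → 'E' (try body, no exception) → 'Z' (else) → 'B' (after the try/except). Output: JEZB

Answer: JEZB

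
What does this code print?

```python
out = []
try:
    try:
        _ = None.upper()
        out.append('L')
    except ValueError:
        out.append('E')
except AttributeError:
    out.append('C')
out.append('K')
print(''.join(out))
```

Execution trace: 'C' (outer except AttributeError) → 'K' (after the try/except). Output: CK

Answer: CK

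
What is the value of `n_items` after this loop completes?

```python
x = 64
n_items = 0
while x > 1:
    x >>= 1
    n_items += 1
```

Count right shifts until 1
`n_items` takes the values: 0 → 1 → 2 → 3 → 4 → 5 → 6

Answer: 6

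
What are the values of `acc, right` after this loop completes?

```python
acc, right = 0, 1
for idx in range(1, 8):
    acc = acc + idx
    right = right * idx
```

Sum and factorial of 1 to 7
`acc, right` takes the values: (0, 1) → (1, 1) → (3, 1) → (3, 2) → (6, 2) → (6, 6) → (10, 6) → (10, 24) → (15, 24) → (15, 120) → (21, 120) → (21, 720) → (28, 720) → (28, 5040)

Answer: 28, 5040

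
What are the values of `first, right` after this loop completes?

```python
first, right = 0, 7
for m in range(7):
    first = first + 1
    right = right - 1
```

first goes 0→7, right goes 7→0
`first, right` takes the values: (0, 7) → (1, 7) → (1, 6) → (2, 6) → (2, 5) → (3, 5) → (3, 4) → (4, 4) → (4, 3) → (5, 3) → (5, 2) → (6, 2) → (6, 1) → (7, 1) → (7, 0)

Answer: 7, 0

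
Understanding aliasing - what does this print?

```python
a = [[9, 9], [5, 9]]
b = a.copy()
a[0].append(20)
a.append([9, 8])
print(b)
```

Key concept: shallow copy with nested lists.
Step by step:
`a = [[9, 9], [5, 9]]` → a = [[9, 9], [5, 9]]
`b = a.copy()` → b = [[9, 9], [5, 9]]
`a[0].append(20)` → a = [[9, 9, 20], [5, 9]]; b = [[9, 9, 20], [5, 9]]
`a.append([9, 8])` → a = [[9, 9, 20], [5, 9], [9, 8]]
`print(b)` → prints [[9, 9, 20], [5, 9]]

Answer: [[9, 9, 20], [5, 9]]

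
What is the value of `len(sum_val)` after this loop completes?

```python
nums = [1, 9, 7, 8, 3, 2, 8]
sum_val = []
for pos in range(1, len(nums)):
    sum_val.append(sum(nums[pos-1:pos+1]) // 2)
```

Number of 2-element averages
`sum_val` takes the values: [] → [5] → [5, 8] → [5, 8, 7] → [5, 8, 7, 5] → [5, 8, 7, 5, 2] → [5, 8, 7, 5, 2, 5]
So `len(sum_val)` = 6

Answer: 6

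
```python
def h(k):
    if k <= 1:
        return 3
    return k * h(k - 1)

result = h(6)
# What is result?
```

h(6) = 6 * 5 * 4 * 3 * 2 * 3 = 2160

Answer: 2160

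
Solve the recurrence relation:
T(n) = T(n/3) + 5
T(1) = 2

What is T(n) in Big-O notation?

Each step divides n by 3 and adds 5. After log_3(n) steps we reach T(1)=2. So T(n) = 5·log_3(n) + 2 = O(log n).

Answer: O(log n)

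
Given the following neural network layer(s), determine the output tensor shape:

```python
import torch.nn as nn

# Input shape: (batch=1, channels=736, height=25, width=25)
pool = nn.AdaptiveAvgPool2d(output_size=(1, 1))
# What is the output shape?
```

Input: (1, 736, 25, 25) -> Output: (1, 736, 1, 1)

Answer: (1, 736, 1, 1)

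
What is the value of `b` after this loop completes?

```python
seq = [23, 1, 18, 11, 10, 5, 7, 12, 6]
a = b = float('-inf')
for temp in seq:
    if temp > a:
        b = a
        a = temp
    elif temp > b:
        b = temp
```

Second largest (with repeats) in [23, 1, 18, 11, 10, 5, 7, 12, 6]
`b` takes the values: -inf → 1 → 18

Answer: 18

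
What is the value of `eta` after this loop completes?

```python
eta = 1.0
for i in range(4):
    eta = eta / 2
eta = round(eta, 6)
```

Halving LR 4 times: 1 / 2^4
`eta` takes the values: 1.0 → 0.5 → 0.25 → 0.125 → 0.0625

Answer: 0.0625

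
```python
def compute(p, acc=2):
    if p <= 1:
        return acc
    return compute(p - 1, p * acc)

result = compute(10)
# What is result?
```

Accumulator trace (n, acc): (10, 2) -> (9, 20) -> (8, 180) -> (7, 1440) -> (6, 10080) -> (5, 60480) -> (4, 302400) -> (3, 1209600) -> (2, 3628800) -> (1, 7257600) -> return 7257600

Answer: 7257600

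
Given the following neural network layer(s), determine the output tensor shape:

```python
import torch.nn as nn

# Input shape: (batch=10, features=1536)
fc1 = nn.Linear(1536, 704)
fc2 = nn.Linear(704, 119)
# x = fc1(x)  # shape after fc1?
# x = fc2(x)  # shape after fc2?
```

Input: (10, 1536) -> after fc1: (10, 704) -> Output: (10, 119)

Answer: (10, 119)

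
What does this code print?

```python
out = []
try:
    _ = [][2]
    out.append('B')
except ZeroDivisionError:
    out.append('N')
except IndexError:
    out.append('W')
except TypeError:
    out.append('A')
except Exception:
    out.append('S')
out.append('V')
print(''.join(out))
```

Execution trace: 'W' (except IndexError) → 'V' (after the try/except). Output: WV

Answer: WV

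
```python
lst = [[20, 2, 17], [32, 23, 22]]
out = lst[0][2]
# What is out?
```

Trace:
`lst = [[20, 2, 17], [32, 23, 22]]` → lst = [[20, 2, 17], [32, 23, 22]]
`out = lst[0][2]` → out = 17
So out = 17

Answer: 17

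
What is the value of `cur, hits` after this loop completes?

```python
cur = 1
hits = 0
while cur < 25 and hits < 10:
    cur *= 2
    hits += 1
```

Double until >= 25 or 10 iterations
`cur, hits` takes the values: (1, 0) → (2, 0) → (2, 1) → (4, 1) → (4, 2) → (8, 2) → (8, 3) → (16, 3) → (16, 4) → (32, 4) → (32, 5)

Answer: 32, 5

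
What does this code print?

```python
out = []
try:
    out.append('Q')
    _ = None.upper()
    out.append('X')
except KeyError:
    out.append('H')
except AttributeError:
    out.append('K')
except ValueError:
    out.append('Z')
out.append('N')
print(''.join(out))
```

Execution trace: 'Q' (try body) → 'K' (except AttributeError) → 'N' (after the try/except). Output: QKN

Answer: QKN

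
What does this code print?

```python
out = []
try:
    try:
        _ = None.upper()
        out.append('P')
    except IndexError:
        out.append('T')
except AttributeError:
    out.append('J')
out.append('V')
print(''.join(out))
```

Execution trace: 'J' (outer except AttributeError) → 'V' (after the try/except). Output: JV

Answer: JV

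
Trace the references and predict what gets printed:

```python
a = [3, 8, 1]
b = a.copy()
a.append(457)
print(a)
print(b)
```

Key concept: list.copy() creates independent copy.
Step by step:
`a = [3, 8, 1]` → a = [3, 8, 1]
`b = a.copy()` → b = [3, 8, 1]
`a.append(457)` → a = [3, 8, 1, 457]
`print(a)` → prints [3, 8, 1, 457]
`print(b)` → prints [3, 8, 1]

Answer:
[3, 8, 1, 457]
[3, 8, 1]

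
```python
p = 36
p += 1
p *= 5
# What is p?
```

Trace:
`p = 36` → p = 36
`p += 1` → p = 37
`p *= 5` → p = 185
So p = 185

Answer: 185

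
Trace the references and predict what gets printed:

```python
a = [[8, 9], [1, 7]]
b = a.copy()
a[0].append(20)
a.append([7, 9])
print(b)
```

Key concept: shallow copy with nested lists.
Step by step:
`a = [[8, 9], [1, 7]]` → a = [[8, 9], [1, 7]]
`b = a.copy()` → b = [[8, 9], [1, 7]]
`a[0].append(20)` → a = [[8, 9, 20], [1, 7]]; b = [[8, 9, 20], [1, 7]]
`a.append([7, 9])` → a = [[8, 9, 20], [1, 7], [7, 9]]
`print(b)` → prints [[8, 9, 20], [1, 7]]

Answer: [[8, 9, 20], [1, 7]]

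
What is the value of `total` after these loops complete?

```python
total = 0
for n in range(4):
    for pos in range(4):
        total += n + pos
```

Sum of all n+pos for n,pos in 4x4
`total` takes the values: 0 → 1 → 3 → 6 → 7 → 9 → 12 → 16 → 18 → 21 → 25 → 30 → 33 → 37 → 42 → 48

Answer: 48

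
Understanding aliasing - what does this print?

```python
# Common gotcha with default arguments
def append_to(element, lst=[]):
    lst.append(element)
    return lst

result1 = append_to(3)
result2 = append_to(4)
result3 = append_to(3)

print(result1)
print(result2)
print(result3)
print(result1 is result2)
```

Key concept: mutable default argument gotcha.
Step by step:
`result1 = append_to(3)` → result1 = [3]
`result2 = append_to(4)` → result1 = [3, 4] (same object as result2); result2 = [3, 4] (same object as result1)
`result3 = append_to(3)` → result1 = [3, 4, 3] (same object as result2, result3); result2 = [3, 4, 3] (same object as result1, result3); result3 = [3, 4, 3] (same object as result1, result2)
`print(result1)` → prints [3, 4, 3]
`print(result2)` → prints [3, 4, 3]
`print(result3)` → prints [3, 4, 3]
`print(result1 is result2)` → prints True

Answer:
[3, 4, 3]
[3, 4, 3]
[3, 4, 3]
True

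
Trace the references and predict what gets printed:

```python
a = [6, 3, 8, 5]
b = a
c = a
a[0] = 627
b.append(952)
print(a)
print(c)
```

Key concept: multiple aliases.
Step by step:
`a = [6, 3, 8, 5]` → a = [6, 3, 8, 5]
`b = a` → b = [6, 3, 8, 5] (same object as a)
`c = a` → c = [6, 3, 8, 5] (same object as a, b)
`a[0] = 627` → a = [627, 3, 8, 5] (same object as b, c); b = [627, 3, 8, 5] (same object as a, c); c = [627, 3, 8, 5] (same object as a, b)
`b.append(952)` → a = [627, 3, 8, 5, 952] (same object as b, c); b = [627, 3, 8, 5, 952] (same object as a, c); c = [627, 3, 8, 5, 952] (same object as a, b)
`print(a)` → prints [627, 3, 8, 5, 952]
`print(c)` → prints [627, 3, 8, 5, 952]

Answer:
[627, 3, 8, 5, 952]
[627, 3, 8, 5, 952]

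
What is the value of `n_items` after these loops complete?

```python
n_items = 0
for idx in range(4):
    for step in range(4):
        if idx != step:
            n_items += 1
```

4² - 4 (exclude diagonal)
`n_items` takes the values: 0 → 1 → 2 → 3 → 4 → 5 → 6 → 7 → 8 → 9 → 10 → 11 → 12

Answer: 12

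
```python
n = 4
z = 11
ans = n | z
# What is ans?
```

Trace:
`n = 4` → n = 4
`z = 11` → z = 11
`ans = n | z` → ans = 15
So ans = 15

Answer: 15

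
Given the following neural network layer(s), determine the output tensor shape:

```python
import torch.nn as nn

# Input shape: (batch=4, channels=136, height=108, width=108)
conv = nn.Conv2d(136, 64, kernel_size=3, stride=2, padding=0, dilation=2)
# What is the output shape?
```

Input: (4, 136, 108, 108) -> Output: (4, 64, 52, 52)

Answer: (4, 64, 52, 52)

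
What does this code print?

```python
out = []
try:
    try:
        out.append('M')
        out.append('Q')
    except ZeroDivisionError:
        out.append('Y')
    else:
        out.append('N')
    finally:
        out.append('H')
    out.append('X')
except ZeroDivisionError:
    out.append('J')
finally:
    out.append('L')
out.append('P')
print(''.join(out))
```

Execution trace: 'M' (inner try body) → 'Q' (inner try body, no exception) → 'N' (inner else) → 'H' (inner finally) → 'X' (try body, no exception) → 'L' (finally) → 'P' (after the try/except). Output: MQNHXLP

Answer: MQNHXLP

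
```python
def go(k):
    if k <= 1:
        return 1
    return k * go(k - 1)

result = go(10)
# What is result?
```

go(10) = 10 * 9 * 8 * 7 * 6 * 5 * 4 * 3 * 2 * 1 = 3628800

Answer: 3628800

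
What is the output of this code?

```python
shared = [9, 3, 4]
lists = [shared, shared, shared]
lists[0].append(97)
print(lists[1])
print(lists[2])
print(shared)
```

Key concept: list of same reference.
Step by step:
`shared = [9, 3, 4]` → shared = [9, 3, 4]
`lists = [shared, shared, shared]` → lists = [[9, 3, 4], [9, 3, 4], [9, 3, 4]]
`lists[0].append(97)` → shared = [9, 3, 4, 97]; lists = [[9, 3, 4, 97], [9, 3, 4, 97], [9, 3, 4, 97]]
`print(lists[1])` → prints [9, 3, 4, 97]
`print(lists[2])` → prints [9, 3, 4, 97]
`print(shared)` → prints [9, 3, 4, 97]

Answer:
[9, 3, 4, 97]
[9, 3, 4, 97]
[9, 3, 4, 97]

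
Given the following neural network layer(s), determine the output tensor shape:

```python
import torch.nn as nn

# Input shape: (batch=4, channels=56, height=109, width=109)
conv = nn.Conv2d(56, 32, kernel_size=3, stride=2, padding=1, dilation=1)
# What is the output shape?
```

Input: (4, 56, 109, 109) -> Output: (4, 32, 55, 55)

Answer: (4, 32, 55, 55)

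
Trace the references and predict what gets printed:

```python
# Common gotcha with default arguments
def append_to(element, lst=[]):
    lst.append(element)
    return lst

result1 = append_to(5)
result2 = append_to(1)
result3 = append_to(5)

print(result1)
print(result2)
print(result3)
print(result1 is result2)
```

Key concept: mutable default argument gotcha.
Step by step:
`result1 = append_to(5)` → result1 = [5]
`result2 = append_to(1)` → result1 = [5, 1] (same object as result2); result2 = [5, 1] (same object as result1)
`result3 = append_to(5)` → result1 = [5, 1, 5] (same object as result2, result3); result2 = [5, 1, 5] (same object as result1, result3); result3 = [5, 1, 5] (same object as result1, result2)
`print(result1)` → prints [5, 1, 5]
`print(result2)` → prints [5, 1, 5]
`print(result3)` → prints [5, 1, 5]
`print(result1 is result2)` → prints True

Answer:
[5, 1, 5]
[5, 1, 5]
[5, 1, 5]
True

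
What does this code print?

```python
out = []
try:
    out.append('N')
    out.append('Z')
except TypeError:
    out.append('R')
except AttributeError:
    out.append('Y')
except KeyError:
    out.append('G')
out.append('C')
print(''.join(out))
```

Execution trace: 'N' (try body) → 'Z' (try body, no exception) → 'C' (after the try/except). Output: NZC

Answer: NZC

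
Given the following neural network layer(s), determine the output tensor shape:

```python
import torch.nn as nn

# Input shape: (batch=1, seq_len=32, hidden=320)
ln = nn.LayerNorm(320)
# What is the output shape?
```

Input: (1, 32, 320) -> Output: (1, 32, 320)

Answer: (1, 32, 320)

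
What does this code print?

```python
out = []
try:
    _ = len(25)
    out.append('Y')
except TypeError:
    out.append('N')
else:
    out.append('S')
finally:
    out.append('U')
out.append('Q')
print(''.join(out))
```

Execution trace: 'N' (except TypeError) → 'U' (finally) → 'Q' (after the try/except). Output: NUQ

Answer: NUQ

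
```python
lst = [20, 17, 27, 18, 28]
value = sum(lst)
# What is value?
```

Trace:
`lst = [20, 17, 27, 18, 28]` → lst = [20, 17, 27, 18, 28]
`value = sum(lst)` → value = 110
So value = 110

Answer: 110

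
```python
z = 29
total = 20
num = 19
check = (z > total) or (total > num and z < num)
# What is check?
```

Trace:
`z = 29` → z = 29
`total = 20` → total = 20
`num = 19` → num = 19
`check = (z > total) or (total > num and z < num)` → check = True
So check = True

Answer: True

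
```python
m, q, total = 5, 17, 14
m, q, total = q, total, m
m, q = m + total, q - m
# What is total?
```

Trace:
`m, q, total = 5, 17, 14` → m = 5; q = 17; total = 14
`m, q, total = q, total, m` → m = 17; q = 14; total = 5
`m, q = m + total, q - m` → m = 22; q = -3
So total = 5

Answer: 5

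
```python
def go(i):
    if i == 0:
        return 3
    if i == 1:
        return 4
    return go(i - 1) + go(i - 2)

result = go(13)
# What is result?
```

Build up from base cases: go(0)=3, go(1)=4, go(2)=7, go(3)=11, go(4)=18, go(5)=29, go(6)=47, ..., go(13)=1364

Answer: 1364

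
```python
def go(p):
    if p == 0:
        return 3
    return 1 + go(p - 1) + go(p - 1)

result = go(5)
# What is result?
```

go(p) = 1 + 2·go(p-1), go(0)=3. Closed form: (3+1)·2^5 - 1 = 127.

Answer: 127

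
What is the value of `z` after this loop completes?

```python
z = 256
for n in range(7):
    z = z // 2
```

Halve 7 times: 256 // 2^7 = 2
`z` takes the values: 256 → 128 → 64 → 32 → 16 → 8 → 4 → 2

Answer: 2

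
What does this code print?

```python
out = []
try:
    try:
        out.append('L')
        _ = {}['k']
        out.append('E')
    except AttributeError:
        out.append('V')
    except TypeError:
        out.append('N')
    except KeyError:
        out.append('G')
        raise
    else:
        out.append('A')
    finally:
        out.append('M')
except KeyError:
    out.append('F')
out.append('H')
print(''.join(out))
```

Execution trace: 'L' (inner try body) → 'G' (inner except KeyError) → 'M' (inner finally) → 'F' (outer except KeyError) → 'H' (after the try/except). Output: LGMFH

Answer: LGMFH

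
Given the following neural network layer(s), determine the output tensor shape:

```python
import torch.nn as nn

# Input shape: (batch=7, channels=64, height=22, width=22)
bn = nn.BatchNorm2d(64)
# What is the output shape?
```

Input: (7, 64, 22, 22) -> Output: (7, 64, 22, 22)

Answer: (7, 64, 22, 22)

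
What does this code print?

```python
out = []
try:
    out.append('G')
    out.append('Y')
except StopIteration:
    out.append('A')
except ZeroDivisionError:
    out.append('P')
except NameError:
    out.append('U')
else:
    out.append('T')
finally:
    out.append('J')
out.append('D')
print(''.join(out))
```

Execution trace: 'G' (try body) → 'Y' (try body, no exception) → 'T' (else) → 'J' (finally) → 'D' (after the try/except). Output: GYTJD

Answer: GYTJD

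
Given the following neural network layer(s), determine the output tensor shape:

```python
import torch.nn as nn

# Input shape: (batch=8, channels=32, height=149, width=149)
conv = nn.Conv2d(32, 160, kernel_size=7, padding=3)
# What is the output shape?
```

Input: (8, 32, 149, 149) -> Output: (8, 160, 149, 149)

Answer: (8, 160, 149, 149)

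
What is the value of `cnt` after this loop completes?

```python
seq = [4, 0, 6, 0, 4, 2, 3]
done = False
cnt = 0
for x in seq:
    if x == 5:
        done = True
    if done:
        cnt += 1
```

Count elements after first 5 in [4, 0, 6, 0, 4, 2, 3]
`cnt` takes the values: 0

Answer: 0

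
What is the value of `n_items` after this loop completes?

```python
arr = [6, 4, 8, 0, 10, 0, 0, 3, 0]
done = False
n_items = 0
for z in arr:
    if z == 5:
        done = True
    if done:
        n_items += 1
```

Count elements after first 5 in [6, 4, 8, 0, 10, 0, 0, 3, 0]
`n_items` takes the values: 0

Answer: 0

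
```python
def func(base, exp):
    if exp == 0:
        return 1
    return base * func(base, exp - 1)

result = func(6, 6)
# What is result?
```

func(6, 6) = 6 * 6 * 6 * 6 * 6 * 6 = 46656

Answer: 46656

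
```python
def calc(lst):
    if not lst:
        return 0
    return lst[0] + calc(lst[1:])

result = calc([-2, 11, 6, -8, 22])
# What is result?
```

(-2) + 11 + 6 + (-8) + 22 + 0 = 29

Answer: 29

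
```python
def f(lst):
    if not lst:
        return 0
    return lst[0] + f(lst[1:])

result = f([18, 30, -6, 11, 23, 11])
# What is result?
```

18 + 30 + (-6) + 11 + 23 + 11 + 0 = 87

Answer: 87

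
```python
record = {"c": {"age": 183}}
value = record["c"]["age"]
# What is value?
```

Trace:
`record = {"c": {"age": 183}}` → record = {'c': {'age': 183}}
`value = record["c"]["age"]` → value = 183
So value = 183

Answer: 183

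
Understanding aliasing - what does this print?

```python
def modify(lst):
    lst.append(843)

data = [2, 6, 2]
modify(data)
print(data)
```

Key concept: function modifies passed list.
Step by step:
`data = [2, 6, 2]` → data = [2, 6, 2]
`modify(data)` → data = [2, 6, 2, 843]
`print(data)` → prints [2, 6, 2, 843]

Answer: [2, 6, 2, 843]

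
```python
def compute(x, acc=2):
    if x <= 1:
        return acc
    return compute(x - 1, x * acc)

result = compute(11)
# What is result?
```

Accumulator trace (n, acc): (11, 2) -> (10, 22) -> (9, 220) -> (8, 1980) -> (7, 15840) -> (6, 110880) -> (5, 665280) -> (4, 3326400) -> (3, 13305600) -> (2, 39916800) -> (1, 79833600) -> return 79833600

Answer: 79833600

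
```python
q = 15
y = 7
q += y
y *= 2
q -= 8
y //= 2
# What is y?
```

Trace:
`q = 15` → q = 15
`y = 7` → y = 7
`q += y` → q = 22
`y *= 2` → y = 14
`q -= 8` → q = 14
`y //= 2` → y = 7
So y = 7

Answer: 7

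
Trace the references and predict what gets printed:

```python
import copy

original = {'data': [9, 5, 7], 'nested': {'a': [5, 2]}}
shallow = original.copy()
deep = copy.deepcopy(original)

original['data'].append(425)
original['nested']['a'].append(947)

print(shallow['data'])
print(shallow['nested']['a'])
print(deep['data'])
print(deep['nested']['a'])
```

Key concept: comparing shallow vs deep copy.
Step by step:
`original = {'data': [9, 5, 7], 'nested': {'a': [5, 2]}}` → original = {'data': [9, 5, 7], 'nested': {'a': [5, 2]}}
`shallow = original.copy()` → shallow = {'data': [9, 5, 7], 'nested': {'a': [5, 2]}}
`deep = copy.deepcopy(original)` → deep = {'data': [9, 5, 7], 'nested': {'a': [5, 2]}}
`original['data'].append(425)` → original = {'data': [9, 5, 7, 425], 'nested': {'a': [5, 2]}}; shallow = {'data': [9, 5, 7, 425], 'nested': {'a': [5, 2]}}
`original['nested']['a'].append(947)` → original = {'data': [9, 5, 7, 425], 'nested': {'a': [5, 2, 947]}}; shallow = {'data': [9, 5, 7, 425], 'nested': {'a': [5, 2, 947]}}
`print(shallow['data'])` → prints [9, 5, 7, 425]
`print(shallow['nested']['a'])` → prints [5, 2, 947]
`print(deep['data'])` → prints [9, 5, 7]
`print(deep['nested']['a'])` → prints [5, 2]

Answer:
[9, 5, 7, 425]
[5, 2, 947]
[9, 5, 7]
[5, 2]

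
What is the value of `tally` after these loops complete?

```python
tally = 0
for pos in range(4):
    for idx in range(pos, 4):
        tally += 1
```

Upper triangle: 4 + 3 + ... + 1
`tally` takes the values: 0 → 1 → 2 → 3 → 4 → 5 → 6 → 7 → 8 → 9 → 10

Answer: 10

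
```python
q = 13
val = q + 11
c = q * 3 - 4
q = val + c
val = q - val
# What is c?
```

Trace:
`q = 13` → q = 13
`val = q + 11` → val = 24
`c = q * 3 - 4` → c = 35
`q = val + c` → q = 59
`val = q - val` → val = 35
So c = 35

Answer: 35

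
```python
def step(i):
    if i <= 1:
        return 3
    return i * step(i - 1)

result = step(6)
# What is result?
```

step(6) = 6 * 5 * 4 * 3 * 2 * 3 = 2160

Answer: 2160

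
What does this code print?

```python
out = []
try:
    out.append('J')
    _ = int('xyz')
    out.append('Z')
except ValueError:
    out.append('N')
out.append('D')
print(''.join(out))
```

Execution trace: 'J' (try body) → 'N' (except ValueError) → 'D' (after the try/except). Output: JND

Answer: JND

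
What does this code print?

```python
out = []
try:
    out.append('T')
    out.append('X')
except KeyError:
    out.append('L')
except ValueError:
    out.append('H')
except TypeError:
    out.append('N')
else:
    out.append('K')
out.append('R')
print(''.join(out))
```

Execution trace: 'T' (try body) → 'X' (try body, no exception) → 'K' (else) → 'R' (after the try/except). Output: TXKR

Answer: TXKR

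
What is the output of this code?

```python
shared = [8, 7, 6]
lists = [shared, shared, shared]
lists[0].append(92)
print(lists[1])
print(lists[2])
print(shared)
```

Key concept: list of same reference.
Step by step:
`shared = [8, 7, 6]` → shared = [8, 7, 6]
`lists = [shared, shared, shared]` → lists = [[8, 7, 6], [8, 7, 6], [8, 7, 6]]
`lists[0].append(92)` → shared = [8, 7, 6, 92]; lists = [[8, 7, 6, 92], [8, 7, 6, 92], [8, 7, 6, 92]]
`print(lists[1])` → prints [8, 7, 6, 92]
`print(lists[2])` → prints [8, 7, 6, 92]
`print(shared)` → prints [8, 7, 6, 92]

Answer:
[8, 7, 6, 92]
[8, 7, 6, 92]
[8, 7, 6, 92]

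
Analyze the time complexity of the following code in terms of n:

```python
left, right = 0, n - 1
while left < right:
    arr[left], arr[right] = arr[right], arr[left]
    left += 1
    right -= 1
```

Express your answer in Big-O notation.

This is In-place array reversal. Time complexity: O(n).

Answer: O(n)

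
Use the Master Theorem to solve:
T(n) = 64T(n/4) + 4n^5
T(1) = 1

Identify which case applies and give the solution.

a=64, b=4, f(n)=4n^5. log_4(64) = 3. Since c=5 > 3 and the regularity condition holds (64(n/4)^5 = (64/4^5)n^5 with 64/4^5 < 1), Case 3 applies: T(n) = Θ(f(n)) = O(n^5).

Answer: O(n^5) - Case 3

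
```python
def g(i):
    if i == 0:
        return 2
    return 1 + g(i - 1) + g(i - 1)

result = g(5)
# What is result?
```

g(i) = 1 + 2·g(i-1), g(0)=2. Closed form: (2+1)·2^5 - 1 = 95.

Answer: 95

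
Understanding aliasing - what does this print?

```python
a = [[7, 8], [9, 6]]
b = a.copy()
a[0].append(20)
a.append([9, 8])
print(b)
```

Key concept: shallow copy with nested lists.
Step by step:
`a = [[7, 8], [9, 6]]` → a = [[7, 8], [9, 6]]
`b = a.copy()` → b = [[7, 8], [9, 6]]
`a[0].append(20)` → a = [[7, 8, 20], [9, 6]]; b = [[7, 8, 20], [9, 6]]
`a.append([9, 8])` → a = [[7, 8, 20], [9, 6], [9, 8]]
`print(b)` → prints [[7, 8, 20], [9, 6]]

Answer: [[7, 8, 20], [9, 6]]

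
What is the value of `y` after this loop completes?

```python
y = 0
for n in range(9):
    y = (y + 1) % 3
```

Increment mod 3, 9 times = 0
`y` takes the values: 0 → 1 → 2 → 0 → 1 → 2 → 0 → 1 → 2 → 0

Answer: 0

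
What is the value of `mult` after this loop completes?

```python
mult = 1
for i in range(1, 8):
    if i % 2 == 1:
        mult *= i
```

Product of odd numbers 1 to 7
`mult` takes the values: 1 → 3 → 15 → 105

Answer: 105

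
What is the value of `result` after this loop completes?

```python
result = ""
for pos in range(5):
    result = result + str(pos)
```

Concatenate digits 0 to 4
`result` takes the values: "" → "0" → "01" → "012" → "0123" → "01234"

Answer: "01234"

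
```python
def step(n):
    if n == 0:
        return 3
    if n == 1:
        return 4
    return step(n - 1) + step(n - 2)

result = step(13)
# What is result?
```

Build up from base cases: step(0)=3, step(1)=4, step(2)=7, step(3)=11, step(4)=18, step(5)=29, step(6)=47, ..., step(13)=1364

Answer: 1364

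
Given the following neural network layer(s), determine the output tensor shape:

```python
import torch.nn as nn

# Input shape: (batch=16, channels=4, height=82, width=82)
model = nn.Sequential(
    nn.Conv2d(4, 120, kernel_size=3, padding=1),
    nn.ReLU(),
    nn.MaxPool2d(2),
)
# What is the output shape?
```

Input: (16, 4, 82, 82) -> after Conv2d: (16, 120, 82, 82) -> after ReLU: (16, 120, 82, 82) -> Output: (16, 120, 41, 41)

Answer: (16, 120, 41, 41)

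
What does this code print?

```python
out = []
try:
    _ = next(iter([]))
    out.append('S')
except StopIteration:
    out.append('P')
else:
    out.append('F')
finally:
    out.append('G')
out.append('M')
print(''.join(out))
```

Execution trace: 'P' (except StopIteration) → 'G' (finally) → 'M' (after the try/except). Output: PGM

Answer: PGM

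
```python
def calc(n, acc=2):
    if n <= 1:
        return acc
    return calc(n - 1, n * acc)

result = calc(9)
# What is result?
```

Accumulator trace (n, acc): (9, 2) -> (8, 18) -> (7, 144) -> (6, 1008) -> (5, 6048) -> (4, 30240) -> (3, 120960) -> (2, 362880) -> (1, 725760) -> return 725760

Answer: 725760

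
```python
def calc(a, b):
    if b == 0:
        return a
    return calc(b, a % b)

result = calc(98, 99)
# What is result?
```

calc(98, 99) -> calc(99, 98) -> calc(98, 1) -> calc(1, 0) -> 1

Answer: 1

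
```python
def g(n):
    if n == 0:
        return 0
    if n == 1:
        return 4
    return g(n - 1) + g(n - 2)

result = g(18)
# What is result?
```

Build up from base cases: g(0)=0, g(1)=4, g(2)=4, g(3)=8, g(4)=12, g(5)=20, g(6)=32, ..., g(18)=10336

Answer: 10336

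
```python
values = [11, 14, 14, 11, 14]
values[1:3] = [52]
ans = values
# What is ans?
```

Trace:
`values = [11, 14, 14, 11, 14]` → values = [11, 14, 14, 11, 14]
`values[1:3] = [52]` → values = [11, 52, 11, 14]
`ans = values` → ans = [11, 52, 11, 14]
So ans = [11, 52, 11, 14]

Answer: [11, 52, 11, 14]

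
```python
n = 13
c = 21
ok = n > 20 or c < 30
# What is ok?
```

Trace:
`n = 13` → n = 13
`c = 21` → c = 21
`ok = n > 20 or c < 30` → ok = True
So ok = True

Answer: True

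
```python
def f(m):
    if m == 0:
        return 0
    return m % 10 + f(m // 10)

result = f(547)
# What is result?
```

Sum of digits of 547: 7 + 4 + 5 = 16

Answer: 16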